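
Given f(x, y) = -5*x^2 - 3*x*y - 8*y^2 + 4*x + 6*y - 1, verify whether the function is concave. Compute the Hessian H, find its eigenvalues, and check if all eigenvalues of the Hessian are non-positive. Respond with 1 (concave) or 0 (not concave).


The Hessian of f(x,y) = -5*x^2 - 3*x*y - 8*y^2 + 4*x + 6*y - 1 is:
H = [[-10, -3], [-3, -16]]
Trace = -10 - 16 = -26
Determinant = -10*-16 - (-3)^2 = 151
Discriminant = (-26)^2 - 4*151 = 72.0
Eigenvalues: lambda_1 = -17.2426, lambda_2 = -8.7574
The function is concave.

1


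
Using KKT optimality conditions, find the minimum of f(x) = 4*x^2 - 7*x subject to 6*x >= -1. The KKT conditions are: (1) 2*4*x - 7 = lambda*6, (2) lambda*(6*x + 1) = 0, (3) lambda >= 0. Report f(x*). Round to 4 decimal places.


Step 1: Try lambda = 0 (constraint inactive).
Stationarity: 2*4*x - 7 = 0
x* = 7/(2*4) = 0.875
Check constraint: 6*0.875 = 5.25 >= -1 -- satisfied.
Step 2: Compute optimal value.
f(x*) = 4*0.875^2 - 7*0.875 = -3.0625


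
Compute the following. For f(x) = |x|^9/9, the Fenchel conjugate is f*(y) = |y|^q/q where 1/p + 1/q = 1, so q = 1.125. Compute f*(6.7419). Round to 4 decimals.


The conjugate exponent q satisfies 1/p + 1/q = 1.
p = 9, so q = 9/(9 - 1) = 1.125
|y|^q = 6.7419^1.125 = 8.5582
f*(6.7419) = 8.5582 / 1.125 = 7.6072


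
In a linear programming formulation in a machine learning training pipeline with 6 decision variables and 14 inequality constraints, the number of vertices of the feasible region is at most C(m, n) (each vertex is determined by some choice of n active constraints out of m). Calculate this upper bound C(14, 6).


Each vertex corresponds to some choice of n active constraints out of m, so the number of vertices is at most C(m, n) = m! / (n!(m-n)!).
m = 14, n = 6
Numerator: 14 * 13 * 12 * 11 * 10 * 9
Denominator: 6! = 720
C(14, 6) = 3003


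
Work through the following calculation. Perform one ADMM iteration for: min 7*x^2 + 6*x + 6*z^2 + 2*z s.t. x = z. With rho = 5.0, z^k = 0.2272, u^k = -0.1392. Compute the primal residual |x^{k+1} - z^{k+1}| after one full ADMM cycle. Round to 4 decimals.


ADMM iteration with rho = 5.0, z^k = 0.2272, u^k = -0.1392
Step 1: x-update.
Minimize 7*x^2 + 6*x + (5.0/2)*(x - 0.2272 - 0.1392)^2
FOC: (2*7 + 5.0)*x = -6 + 5.0*(0.2272 + 0.1392)
x^{k+1} = -0.2194
Step 2: z-update.
Minimize 6*z^2 + 2*z + (5.0/2)*(-0.2194 - z - 0.1392)^2
FOC: (2*6 + 5.0)*z = -2 + 5.0*(-0.2194 - 0.1392)
z^{k+1} = -0.2231
Step 3: u-update.
u^{k+1} = -0.1392 - 0.2194 + 0.2231 = -0.1355
Step 4: Primal residual = |-0.2194 + 0.2231| = 0.0037


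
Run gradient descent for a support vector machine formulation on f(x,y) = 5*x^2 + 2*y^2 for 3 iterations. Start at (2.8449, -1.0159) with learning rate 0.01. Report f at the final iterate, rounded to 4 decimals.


Gradient descent on f(x,y) = 5*x^2 + 2*y^2.
Starting point: (2.8449, -1.0159), alpha = 0.01
Step 1: grad_x = 2*5*2.8449 = 28.449, grad_y = 2*2*-1.0159 = -4.0636
  x_1 = 2.8449 - 0.01*28.449 = 2.5604
  y_1 = -1.0159 - 0.01*-4.0636 = -0.9753
Step 2: grad_x = 2*5*2.5604 = 25.6041, grad_y = 2*2*-0.9753 = -3.9011
  x_2 = 2.5604 - 0.01*25.6041 = 2.3044
  y_2 = -0.9753 - 0.01*-3.9011 = -0.9363
Step 3: grad_x = 2*5*2.3044 = 23.0437, grad_y = 2*2*-0.9363 = -3.745
  x_3 = 2.3044 - 0.01*23.0437 = 2.0739
  y_3 = -0.9363 - 0.01*-3.745 = -0.8988
f(2.0739, -0.8988) = 5*2.0739^2 + 2*(-0.8988)^2 = 23.1217


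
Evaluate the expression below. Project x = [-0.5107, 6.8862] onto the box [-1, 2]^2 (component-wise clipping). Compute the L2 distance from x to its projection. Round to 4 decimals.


Project each component onto [-1, 2].
clip(-0.5107) = -0.5107, clip(6.8862) = 2.0
Projection = [-0.5107, 2.0]
Squared diffs: [0.0, 23.875]
Distance = sqrt(23.875) = 4.8862


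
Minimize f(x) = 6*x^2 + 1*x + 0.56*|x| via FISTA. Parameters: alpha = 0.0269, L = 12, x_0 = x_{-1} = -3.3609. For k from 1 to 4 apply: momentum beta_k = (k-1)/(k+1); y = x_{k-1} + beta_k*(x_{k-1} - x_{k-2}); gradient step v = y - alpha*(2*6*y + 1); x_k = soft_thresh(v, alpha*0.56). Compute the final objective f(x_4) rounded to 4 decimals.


FISTA on f(x) = 6*x^2 + 1*x + 0.56*|x|
L = 12, alpha = 0.0269
Iteration 1: beta = 0.0, y = -3.3609 + 0.0*(-3.3609 + 3.3609) = -3.3609
  grad(y) = -39.3308, v = y - alpha*grad = -2.3029
  prox(v) = soft_thresh(-2.3029, 0.0151) = -2.2878
Iteration 2: beta = 0.3333, y = -2.2878 + 0.3333*(-2.2878 + 3.3609) = -1.9301
  grad(y) = -22.1618, v = y - alpha*grad = -1.334
  prox(v) = soft_thresh(-1.334, 0.0151) = -1.3189
Iteration 3: beta = 0.5, y = -1.3189 + 0.5*(-1.3189 + 2.2878) = -0.8345
  grad(y) = -9.0138, v = y - alpha*grad = -0.592
  prox(v) = soft_thresh(-0.592, 0.0151) = -0.5769
Iteration 4: beta = 0.6, y = -0.5769 + 0.6*(-0.5769 + 1.3189) = -0.1318
  grad(y) = -0.5811, v = y - alpha*grad = -0.1161
  prox(v) = soft_thresh(-0.1161, 0.0151) = -0.1011
f(x_4) = 6*(-0.1011)^2 + 1*(-0.1011) + 0.56*|-0.1011| = 0.0168


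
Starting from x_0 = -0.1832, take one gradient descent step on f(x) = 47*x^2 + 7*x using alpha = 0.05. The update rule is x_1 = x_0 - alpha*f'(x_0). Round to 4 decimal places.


We compute the gradient at x_0 and apply the update.
f'(x) = 94*x + 7
f'(-0.1832) = 94*-0.1832 + 7 = -10.2208
x_1 = -0.1832 - 0.05*-10.2208 = 0.3278


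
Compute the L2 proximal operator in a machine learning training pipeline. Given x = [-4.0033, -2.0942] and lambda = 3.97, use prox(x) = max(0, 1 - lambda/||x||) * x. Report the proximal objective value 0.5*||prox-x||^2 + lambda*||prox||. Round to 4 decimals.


Step 1: Compute ||x||.
||x|| = 4.518
Step 2: Compute scaling factor.
scale = max(0, 1 - 3.97/4.518) = 0.1213
Step 3: prox(x) = [-0.4856, -0.254]
||prox(x)|| = 0.548
Step 4: Proximal objective.
0.5*||prox-x||^2 = 7.8805
lambda*||prox|| = 2.1756
Total = 10.0559


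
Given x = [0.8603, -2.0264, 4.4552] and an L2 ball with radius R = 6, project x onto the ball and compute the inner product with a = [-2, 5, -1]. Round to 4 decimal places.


Step 1: Compute ||x|| (intermediates to 6 decimals).
||x|| = sqrt(0.8603^2 + (-2.0264)^2 + 4.4552^2) = 4.969429
Step 2: Project.
Since ||x|| <= R, proj = x (no scaling needed).
proj(x) = [0.8603, -2.0264, 4.4552]
Step 3: Dot product.
a^T * proj(x) = -2*0.8603 + 5*(-2.0264) - 1*4.4552 = -16.3078


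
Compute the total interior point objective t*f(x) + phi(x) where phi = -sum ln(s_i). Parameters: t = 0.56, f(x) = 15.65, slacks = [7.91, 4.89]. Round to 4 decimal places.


Step 1: Compute log-barrier.
ln values: [2.0681, 1.5872]
phi = -(2.0681 + 1.5872) = -3.6553
Step 2: Compute augmented objective.
t*f(x) = 0.56*15.65 = 8.764
Total = 8.764 - 3.6553 = 5.1087


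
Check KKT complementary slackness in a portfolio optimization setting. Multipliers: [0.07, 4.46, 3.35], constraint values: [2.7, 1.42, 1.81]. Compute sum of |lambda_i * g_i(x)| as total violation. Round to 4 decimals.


KKT complementary slackness check:
lambda_1 * g_1 = 0.07 * 2.7 = 0.189
lambda_2 * g_2 = 4.46 * 1.42 = 6.3332
lambda_3 * g_3 = 3.35 * 1.81 = 6.0635
Total violation = 0.189 + 6.3332 + 6.0635 = 12.5857


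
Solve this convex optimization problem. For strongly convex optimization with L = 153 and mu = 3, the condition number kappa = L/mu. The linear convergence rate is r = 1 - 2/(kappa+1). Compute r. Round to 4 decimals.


Step 1: Compute the condition number.
kappa = L/mu = 153/3 = 51.0
Step 2: Compute the convergence rate.
r = 1 - 2/(kappa + 1) = 1 - 2*mu/(L + mu) = (L - mu)/(L + mu) = 150/156 = 0.9615


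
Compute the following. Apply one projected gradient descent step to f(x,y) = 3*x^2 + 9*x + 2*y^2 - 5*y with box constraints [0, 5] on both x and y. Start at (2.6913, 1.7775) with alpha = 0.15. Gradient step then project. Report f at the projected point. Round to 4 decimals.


Step 1: Compute gradient at (2.6913, 1.7775).
grad_x = 2*3*2.6913 + 9 = 25.1478
grad_y = 2*2*1.7775 - 5 = 2.11
Step 2: Gradient step.
x_raw = 2.6913 - 0.15*25.1478 = -1.0809
y_raw = 1.7775 - 0.15*2.11 = 1.461
Step 3: Project onto [0, 5].
x_proj = clip(-1.0809) = 0.0
y_proj = clip(1.461) = 1.461
Step 4: Evaluate f.
f(0.0, 1.461) = -3.036


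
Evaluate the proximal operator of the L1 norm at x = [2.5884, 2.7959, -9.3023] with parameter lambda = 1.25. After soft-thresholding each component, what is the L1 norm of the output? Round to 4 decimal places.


Soft-thresholding with lambda = 1.25:
prox(2.5884) = sign(2.5884)*max(|2.5884| - 1.25, 0) = 1.3384
prox(2.7959) = sign(2.7959)*max(|2.7959| - 1.25, 0) = 1.5459
prox(-9.3023) = sign(-9.3023)*max(|-9.3023| - 1.25, 0) = -8.0523
prox(x) = [1.3384, 1.5459, -8.0523]
||prox(x)||_1 = 1.3384 + 1.5459 + 8.0523 = 10.9366


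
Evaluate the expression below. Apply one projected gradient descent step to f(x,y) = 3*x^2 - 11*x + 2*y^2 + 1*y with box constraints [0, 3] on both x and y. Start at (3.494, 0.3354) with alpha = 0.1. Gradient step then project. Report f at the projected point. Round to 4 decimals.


Step 1: Compute gradient at (3.494, 0.3354).
grad_x = 2*3*3.494 - 11 = 9.964
grad_y = 2*2*0.3354 + 1 = 2.3416
Step 2: Gradient step.
x_raw = 3.494 - 0.1*9.964 = 2.4976
y_raw = 0.3354 - 0.1*2.3416 = 0.1012
Step 3: Project onto [0, 3].
x_proj = clip(2.4976) = 2.4976
y_proj = clip(0.1012) = 0.1012
Step 4: Evaluate f.
f(2.4976, 0.1012) = -8.6378


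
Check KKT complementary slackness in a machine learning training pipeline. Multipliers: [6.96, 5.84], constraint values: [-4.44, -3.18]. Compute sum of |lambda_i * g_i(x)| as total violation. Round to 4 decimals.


KKT complementary slackness check:
lambda_1 * g_1 = 6.96 * -4.44 = -30.9024
lambda_2 * g_2 = 5.84 * -3.18 = -18.5712
Total violation = 30.9024 + 18.5712 = 49.4736


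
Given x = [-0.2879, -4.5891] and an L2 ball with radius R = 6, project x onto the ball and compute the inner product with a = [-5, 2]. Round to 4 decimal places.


Step 1: Compute ||x|| (intermediates to 6 decimals).
||x|| = sqrt((-0.2879)^2 + (-4.5891)^2) = 4.598122
Step 2: Project.
Since ||x|| <= R, proj = x (no scaling needed).
proj(x) = [-0.2879, -4.5891]
Step 3: Dot product.
a^T * proj(x) = -5*(-0.2879) + 2*(-4.5891) = -7.7387


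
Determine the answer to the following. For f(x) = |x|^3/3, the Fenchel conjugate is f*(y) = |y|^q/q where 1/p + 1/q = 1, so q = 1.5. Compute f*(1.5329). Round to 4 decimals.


The conjugate exponent q satisfies 1/p + 1/q = 1.
p = 3, so q = 3/(3 - 1) = 1.5
|y|^q = 1.5329^1.5 = 1.8979
f*(1.5329) = 1.8979 / 1.5 = 1.2653


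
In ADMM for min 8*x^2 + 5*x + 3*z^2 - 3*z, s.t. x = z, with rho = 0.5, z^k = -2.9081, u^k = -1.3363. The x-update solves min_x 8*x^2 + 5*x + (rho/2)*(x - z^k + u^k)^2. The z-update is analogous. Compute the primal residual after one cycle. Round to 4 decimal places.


ADMM iteration with rho = 0.5, z^k = -2.9081, u^k = -1.3363
Step 1: x-update.
Minimize 8*x^2 + 5*x + (0.5/2)*(x + 2.9081 - 1.3363)^2
FOC: (2*8 + 0.5)*x = -5 + 0.5*(-2.9081 + 1.3363)
x^{k+1} = -0.3507
Step 2: z-update.
Minimize 3*z^2 - 3*z + (0.5/2)*(-0.3507 - z - 1.3363)^2
FOC: (2*3 + 0.5)*z = 3 + 0.5*(-0.3507 - 1.3363)
z^{k+1} = 0.3318
Step 3: u-update.
u^{k+1} = -1.3363 - 0.3507 - 0.3318 = -2.0187
Step 4: Primal residual = |-0.3507 - 0.3318| = 0.6824


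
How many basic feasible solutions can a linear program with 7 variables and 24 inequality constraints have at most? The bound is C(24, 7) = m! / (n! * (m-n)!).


Each vertex corresponds to some choice of n active constraints out of m, so the number of vertices is at most C(m, n) = m! / (n!(m-n)!).
m = 24, n = 7
Numerator: 24 * 23 * 22 * 21 * 20 * 19 * 18
Denominator: 7! = 5040
C(24, 7) = 346104


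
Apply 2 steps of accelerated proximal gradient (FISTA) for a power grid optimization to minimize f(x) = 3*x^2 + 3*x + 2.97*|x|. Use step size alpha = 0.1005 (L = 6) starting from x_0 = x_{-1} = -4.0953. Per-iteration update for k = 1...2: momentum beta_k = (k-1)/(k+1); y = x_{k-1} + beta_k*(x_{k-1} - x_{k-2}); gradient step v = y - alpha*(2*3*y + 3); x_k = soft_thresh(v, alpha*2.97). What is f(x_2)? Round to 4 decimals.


FISTA on f(x) = 3*x^2 + 3*x + 2.97*|x|
L = 6, alpha = 0.1005
Iteration 1: beta = 0.0, y = -4.0953 + 0.0*(-4.0953 + 4.0953) = -4.0953
  grad(y) = -21.5718, v = y - alpha*grad = -1.9273
  prox(v) = soft_thresh(-1.9273, 0.2985) = -1.6288
Iteration 2: beta = 0.3333, y = -1.6288 + 0.3333*(-1.6288 + 4.0953) = -0.8067
  grad(y) = -1.8402, v = y - alpha*grad = -0.6218
  prox(v) = soft_thresh(-0.6218, 0.2985) = -0.3233
f(x_2) = 3*(-0.3233)^2 + 3*(-0.3233) + 2.97*|-0.3233| = 0.3038


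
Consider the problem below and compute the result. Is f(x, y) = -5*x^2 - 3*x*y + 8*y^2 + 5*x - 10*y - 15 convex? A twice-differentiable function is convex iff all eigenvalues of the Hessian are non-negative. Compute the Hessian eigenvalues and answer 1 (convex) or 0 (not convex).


The Hessian of f(x,y) = -5*x^2 - 3*x*y + 8*y^2 + 5*x - 10*y - 15 is:
H = [[-10, -3], [-3, 16]]
Trace = -10 + 16 = 6
Determinant = -10*16 - (-3)^2 = -169
Discriminant = (6)^2 - 4*-169 = 712.0
Eigenvalues: lambda_1 = -10.3417, lambda_2 = 16.3417
The function is not convex.

0


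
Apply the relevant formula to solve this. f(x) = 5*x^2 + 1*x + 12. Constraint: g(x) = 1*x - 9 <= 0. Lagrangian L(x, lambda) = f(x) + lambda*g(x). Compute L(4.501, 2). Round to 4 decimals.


Step 1: Evaluate f(x).
f(4.501) = 5*4.501^2 + 1*4.501 + 12 = 117.796
Step 2: Evaluate g(x).
g(4.501) = 1*4.501 - 9 = -4.499
Step 3: Compute Lagrangian.
L = 117.796 + 2*-4.499 = 108.798


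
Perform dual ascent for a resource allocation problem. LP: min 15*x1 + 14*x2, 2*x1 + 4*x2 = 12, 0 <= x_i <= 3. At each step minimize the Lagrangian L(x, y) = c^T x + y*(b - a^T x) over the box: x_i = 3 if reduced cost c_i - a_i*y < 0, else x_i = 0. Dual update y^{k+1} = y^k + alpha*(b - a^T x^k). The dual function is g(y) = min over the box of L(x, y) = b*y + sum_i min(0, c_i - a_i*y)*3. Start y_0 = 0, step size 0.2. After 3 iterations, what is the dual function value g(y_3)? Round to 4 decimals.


Dual ascent for LP: min 15*x1 + 14*x2, 2*x1 + 4*x2 = 12, 0 <= x_i <= 3
Step 1: y^k = 0.0, reduced costs: (15.0, 14.0)
  x^k = (0.0, 0.0), subgradient = b - a^T x = 12.0
  y^{k+1} = 0.0 + 0.2*12.0 = 2.4
Step 2: y^k = 2.4, reduced costs: (10.2, 4.4)
  x^k = (0.0, 0.0), subgradient = b - a^T x = 12.0
  y^{k+1} = 2.4 + 0.2*12.0 = 4.8
Step 3: y^k = 4.8, reduced costs: (5.4, -5.2)
  x^k = (0.0, 3.0), subgradient = b - a^T x = 0.0
  y^{k+1} = 4.8 + 0.2*0.0 = 4.8
Dual objective at y_3 = 4.8: reduced costs (5.4, -5.2), box minimizer x = (0.0, 3.0)
g(y_3) = b*y + (c1 - a1*y)*x1 + (c2 - a2*y)*x2 = 12*4.8 + 5.4*0.0 + (-5.2)*3.0 = 57.6 + 0.0 - 15.6 = 42.0


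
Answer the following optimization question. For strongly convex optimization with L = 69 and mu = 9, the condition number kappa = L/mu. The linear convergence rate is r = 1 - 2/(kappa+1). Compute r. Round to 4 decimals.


Step 1: Compute the condition number.
kappa = L/mu = 69/9 = 7.6667
Step 2: Compute the convergence rate.
r = 1 - 2/(kappa + 1) = 1 - 2*mu/(L + mu) = (L - mu)/(L + mu) = 60/78 = 0.7692


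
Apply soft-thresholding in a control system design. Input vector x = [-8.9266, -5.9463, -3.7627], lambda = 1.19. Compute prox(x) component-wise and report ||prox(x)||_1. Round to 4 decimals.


Soft-thresholding with lambda = 1.19:
prox(-8.9266) = sign(-8.9266)*max(|-8.9266| - 1.19, 0) = -7.7366
prox(-5.9463) = sign(-5.9463)*max(|-5.9463| - 1.19, 0) = -4.7563
prox(-3.7627) = sign(-3.7627)*max(|-3.7627| - 1.19, 0) = -2.5727
prox(x) = [-7.7366, -4.7563, -2.5727]
||prox(x)||_1 = 7.7366 + 4.7563 + 2.5727 = 15.0656


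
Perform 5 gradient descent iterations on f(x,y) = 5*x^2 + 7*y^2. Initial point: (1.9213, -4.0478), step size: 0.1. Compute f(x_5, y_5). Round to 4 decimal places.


Gradient descent on f(x,y) = 5*x^2 + 7*y^2.
Starting point: (1.9213, -4.0478), alpha = 0.1
Step 1: grad_x = 2*5*1.9213 = 19.213, grad_y = 2*7*-4.0478 = -56.6692
  x_1 = 1.9213 - 0.1*19.213 = -0.0
  y_1 = -4.0478 - 0.1*-56.6692 = 1.6191
Step 2: grad_x = 2*5*-0.0 = -0.0, grad_y = 2*7*1.6191 = 22.6677
  x_2 = -0.0 - 0.1*-0.0 = 0.0
  y_2 = 1.6191 - 0.1*22.6677 = -0.6476
Step 3: grad_x = 2*5*0.0 = 0.0, grad_y = 2*7*-0.6476 = -9.0671
  x_3 = 0.0 - 0.1*0.0 = 0.0
  y_3 = -0.6476 - 0.1*-9.0671 = 0.2591
Step 4: grad_x = 2*5*0.0 = 0.0, grad_y = 2*7*0.2591 = 3.6268
  x_4 = 0.0 - 0.1*0.0 = 0.0
  y_4 = 0.2591 - 0.1*3.6268 = -0.1036
Step 5: grad_x = 2*5*0.0 = 0.0, grad_y = 2*7*-0.1036 = -1.4507
  x_5 = 0.0 - 0.1*0.0 = 0.0
  y_5 = -0.1036 - 0.1*-1.4507 = 0.0414
f(0.0, 0.0414) = 5*0.0^2 + 7*0.0414^2 = 0.012


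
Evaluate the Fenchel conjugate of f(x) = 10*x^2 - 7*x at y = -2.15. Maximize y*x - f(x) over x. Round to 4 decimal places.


f*(y) = sup_x {y*x - a*x^2 - b*x} = sup_x {(y-b)*x - a*x^2}
FOC: (y - b) - 2a*x = 0 => x* = (y - b)/(2a)
x* = (-2.15 + 7)/(2*10) = 0.2425
f*(-2.15) = (y-b)^2/(4a) = (-2.15 + 7)^2/(4*10)
= 23.5225/40 = 0.5881


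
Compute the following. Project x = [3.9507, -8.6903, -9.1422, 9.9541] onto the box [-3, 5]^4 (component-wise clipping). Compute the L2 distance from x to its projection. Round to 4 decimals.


Project each component onto [-3, 5].
clip(3.9507) = 3.9507, clip(-8.6903) = -3.0, clip(-9.1422) = -3.0, clip(9.9541) = 5.0
Projection = [3.9507, -3.0, -3.0, 5.0]
Squared diffs: [0.0, 32.3795, 37.7266, 24.5431]
Distance = sqrt(94.6492) = 9.7288


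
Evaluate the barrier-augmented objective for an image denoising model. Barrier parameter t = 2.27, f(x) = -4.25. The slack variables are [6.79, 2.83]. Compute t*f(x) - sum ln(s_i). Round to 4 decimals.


Step 1: Compute log-barrier.
ln values: [1.9155, 1.0403]
phi = -(1.9155 + 1.0403) = -2.9557
Step 2: Compute augmented objective.
t*f(x) = 2.27*-4.25 = -9.6475
Total = -9.6475 - 2.9557 = -12.6032


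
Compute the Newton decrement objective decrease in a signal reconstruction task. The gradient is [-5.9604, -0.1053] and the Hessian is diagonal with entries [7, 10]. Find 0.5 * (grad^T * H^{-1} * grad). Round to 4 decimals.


Step 1: H is diagonal, so H^(-1) * g = [-0.8515, -0.0105].
Step 2: g^T H^(-1) g = sum_i g_i^2 / H_ii
  = (-5.9604)^2/7 + (-0.1053)^2/10
  = 5.0752 + 0.0011 = 5.0763
Step 3: Objective decrease = 0.5 * g^T H^(-1) g = 2.5382


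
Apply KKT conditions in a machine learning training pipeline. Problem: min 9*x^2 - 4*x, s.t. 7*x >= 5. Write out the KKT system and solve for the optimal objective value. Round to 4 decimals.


Step 1: Try lambda = 0 (constraint inactive).
x_unc = 4/(2*9) = 0.2222
Check: 7*0.2222 = 1.5554 < 5 -- violated!
Step 2: Constraint must be active: 7*x = 5
x* = 5/7 = 0.7143 (rounded; the exact value 5/7 is used below)
lambda = (2*9*(5/7) - 4)/7 = 1.2653
Step 3: Compute optimal value.
f(x*) = 9*(5/7)^2 - 4*(5/7) = 1.7347


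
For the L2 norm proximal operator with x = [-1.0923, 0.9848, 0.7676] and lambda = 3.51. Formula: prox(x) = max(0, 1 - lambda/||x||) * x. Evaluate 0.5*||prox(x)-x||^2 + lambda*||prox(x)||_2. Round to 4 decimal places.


Step 1: Compute ||x||.
||x|| = 1.659
Step 2: Compute scaling factor.
scale = max(0, 1 - 3.51/1.659) = 0.0
Step 3: prox(x) = [-0.0, 0.0, 0.0]
||prox(x)|| = 0.0
Step 4: Proximal objective.
0.5*||prox-x||^2 = 1.3761
lambda*||prox|| = 0.0
Total = 1.3761


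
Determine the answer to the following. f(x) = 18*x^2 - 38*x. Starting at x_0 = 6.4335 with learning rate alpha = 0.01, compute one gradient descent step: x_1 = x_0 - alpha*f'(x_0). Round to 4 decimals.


We compute the gradient at x_0 and apply the update.
f'(x) = 36*x - 38
f'(6.4335) = 36*6.4335 - 38 = 193.606
x_1 = 6.4335 - 0.01*193.606 = 4.4974


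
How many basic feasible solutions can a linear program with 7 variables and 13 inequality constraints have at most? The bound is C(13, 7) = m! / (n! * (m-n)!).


Each vertex corresponds to some choice of n active constraints out of m, so the number of vertices is at most C(m, n) = m! / (n!(m-n)!).
m = 13, n = 7
Numerator: 13 * 12 * 11 * 10 * 9 * 8 * 7
Denominator: 7! = 5040
C(13, 7) = 1716


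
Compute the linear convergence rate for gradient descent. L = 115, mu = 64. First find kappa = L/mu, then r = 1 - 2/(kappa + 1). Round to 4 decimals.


Step 1: Compute the condition number.
kappa = L/mu = 115/64 = 1.7969
Step 2: Compute the convergence rate.
r = 1 - 2/(kappa + 1) = 1 - 2*mu/(L + mu) = (L - mu)/(L + mu) = 51/179 = 0.2849


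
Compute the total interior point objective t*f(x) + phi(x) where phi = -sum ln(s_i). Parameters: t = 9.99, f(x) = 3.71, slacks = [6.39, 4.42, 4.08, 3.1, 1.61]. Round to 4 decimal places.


Step 1: Compute log-barrier.
ln values: [1.8547, 1.4861, 1.4061, 1.1314, 0.4762]
phi = -(1.8547 + 1.4861 + 1.4061 + 1.1314 + 0.4762) = -6.3546
Step 2: Compute augmented objective.
t*f(x) = 9.99*3.71 = 37.0629
Total = 37.0629 - 6.3546 = 30.7083


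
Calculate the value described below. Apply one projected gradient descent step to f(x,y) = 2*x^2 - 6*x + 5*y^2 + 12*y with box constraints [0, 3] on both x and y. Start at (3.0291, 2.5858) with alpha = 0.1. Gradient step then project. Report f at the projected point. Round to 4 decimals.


Step 1: Compute gradient at (3.0291, 2.5858).
grad_x = 2*2*3.0291 - 6 = 6.1164
grad_y = 2*5*2.5858 + 12 = 37.858
Step 2: Gradient step.
x_raw = 3.0291 - 0.1*6.1164 = 2.4175
y_raw = 2.5858 - 0.1*37.858 = -1.2
Step 3: Project onto [0, 3].
x_proj = clip(2.4175) = 2.4175
y_proj = clip(-1.2) = 0.0
Step 4: Evaluate f.
f(2.4175, 0.0) = -2.8165


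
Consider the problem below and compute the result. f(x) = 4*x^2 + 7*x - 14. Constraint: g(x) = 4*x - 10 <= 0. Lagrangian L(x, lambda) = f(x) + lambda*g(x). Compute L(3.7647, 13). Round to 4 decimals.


Step 1: Evaluate f(x).
f(3.7647) = 4*3.7647^2 + 7*3.7647 - 14 = 69.0448
Step 2: Evaluate g(x).
g(3.7647) = 4*3.7647 - 10 = 5.0588
Step 3: Compute Lagrangian.
L = 69.0448 + 13*5.0588 = 134.8092


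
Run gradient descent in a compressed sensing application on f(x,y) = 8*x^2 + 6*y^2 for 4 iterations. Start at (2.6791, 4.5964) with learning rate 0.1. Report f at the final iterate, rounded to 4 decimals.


Gradient descent on f(x,y) = 8*x^2 + 6*y^2.
Starting point: (2.6791, 4.5964), alpha = 0.1
Step 1: grad_x = 2*8*2.6791 = 42.8656, grad_y = 2*6*4.5964 = 55.1568
  x_1 = 2.6791 - 0.1*42.8656 = -1.6075
  y_1 = 4.5964 - 0.1*55.1568 = -0.9193
Step 2: grad_x = 2*8*-1.6075 = -25.7194, grad_y = 2*6*-0.9193 = -11.0314
  x_2 = -1.6075 - 0.1*-25.7194 = 0.9645
  y_2 = -0.9193 - 0.1*-11.0314 = 0.1839
Step 3: grad_x = 2*8*0.9645 = 15.4316, grad_y = 2*6*0.1839 = 2.2063
  x_3 = 0.9645 - 0.1*15.4316 = -0.5787
  y_3 = 0.1839 - 0.1*2.2063 = -0.0368
Step 4: grad_x = 2*8*-0.5787 = -9.259, grad_y = 2*6*-0.0368 = -0.4413
  x_4 = -0.5787 - 0.1*-9.259 = 0.3472
  y_4 = -0.0368 - 0.1*-0.4413 = 0.0074
f(0.3472, 0.0074) = 8*0.3472^2 + 6*0.0074^2 = 0.9648


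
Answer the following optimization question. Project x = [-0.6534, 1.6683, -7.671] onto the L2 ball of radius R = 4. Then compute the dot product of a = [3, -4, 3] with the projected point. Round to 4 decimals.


Step 1: Compute ||x|| (intermediates to 6 decimals).
||x|| = sqrt((-0.6534)^2 + 1.6683^2 + (-7.671)^2) = 7.877461
Step 2: Project.
Since ||x|| > R, scale = R/||x|| = 4/7.877461 = 0.507778, proj(x) = scale * x
proj(x) = [-0.331782, 0.847126, -3.895165]
Step 3: Dot product.
a^T * proj(x) = 3*(-0.331782) - 4*0.847126 + 3*(-3.895165) = -16.0693


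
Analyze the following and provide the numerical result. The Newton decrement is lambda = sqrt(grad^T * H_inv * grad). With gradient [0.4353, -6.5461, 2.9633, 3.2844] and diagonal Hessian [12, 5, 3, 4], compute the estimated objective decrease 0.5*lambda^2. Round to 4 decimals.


Step 1: H is diagonal, so H^(-1) * g = [0.0363, -1.3092, 0.9878, 0.8211].
Step 2: g^T H^(-1) g = sum_i g_i^2 / H_ii
  = (0.4353)^2/12 + (-6.5461)^2/5 + (2.9633)^2/3 + (3.2844)^2/4
  = 0.0158 + 8.5703 + 2.927 + 2.6968 = 14.2099
Step 3: Objective decrease = 0.5 * g^T H^(-1) g = 7.105


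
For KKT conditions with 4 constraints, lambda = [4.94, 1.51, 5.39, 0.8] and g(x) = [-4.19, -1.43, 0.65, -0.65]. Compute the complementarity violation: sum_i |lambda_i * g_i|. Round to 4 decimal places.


KKT complementary slackness check:
lambda_1 * g_1 = 4.94 * -4.19 = -20.6986
lambda_2 * g_2 = 1.51 * -1.43 = -2.1593
lambda_3 * g_3 = 5.39 * 0.65 = 3.5035
lambda_4 * g_4 = 0.8 * -0.65 = -0.52
Total violation = 20.6986 + 2.1593 + 3.5035 + 0.52 = 26.8814


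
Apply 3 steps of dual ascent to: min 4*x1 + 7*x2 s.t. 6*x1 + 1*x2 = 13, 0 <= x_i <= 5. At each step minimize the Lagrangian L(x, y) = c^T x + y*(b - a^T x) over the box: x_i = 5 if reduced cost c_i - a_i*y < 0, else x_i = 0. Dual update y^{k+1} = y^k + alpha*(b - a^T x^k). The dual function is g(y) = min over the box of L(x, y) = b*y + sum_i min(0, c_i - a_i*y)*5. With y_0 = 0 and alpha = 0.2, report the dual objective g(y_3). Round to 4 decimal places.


Dual ascent for LP: min 4*x1 + 7*x2, 6*x1 + 1*x2 = 13, 0 <= x_i <= 5
Step 1: y^k = 0.0, reduced costs: (4.0, 7.0)
  x^k = (0.0, 0.0), subgradient = b - a^T x = 13.0
  y^{k+1} = 0.0 + 0.2*13.0 = 2.6
Step 2: y^k = 2.6, reduced costs: (-11.6, 4.4)
  x^k = (5.0, 0.0), subgradient = b - a^T x = -17.0
  y^{k+1} = 2.6 + 0.2*-17.0 = -0.8
Step 3: y^k = -0.8, reduced costs: (8.8, 7.8)
  x^k = (0.0, 0.0), subgradient = b - a^T x = 13.0
  y^{k+1} = -0.8 + 0.2*13.0 = 1.8
Dual objective at y_3 = 1.8: reduced costs (-6.8, 5.2), box minimizer x = (5.0, 0.0)
g(y_3) = b*y + (c1 - a1*y)*x1 + (c2 - a2*y)*x2 = 13*1.8 + (-6.8)*5.0 + 5.2*0.0 = 23.4 - 34.0 + 0.0 = -10.6


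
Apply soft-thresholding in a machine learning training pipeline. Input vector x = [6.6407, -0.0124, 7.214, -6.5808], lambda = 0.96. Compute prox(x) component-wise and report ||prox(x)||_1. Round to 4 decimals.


Soft-thresholding with lambda = 0.96:
prox(6.6407) = sign(6.6407)*max(|6.6407| - 0.96, 0) = 5.6807
prox(-0.0124) = sign(-0.0124)*max(|-0.0124| - 0.96, 0) = 0.0
prox(7.214) = sign(7.214)*max(|7.214| - 0.96, 0) = 6.254
prox(-6.5808) = sign(-6.5808)*max(|-6.5808| - 0.96, 0) = -5.6208
prox(x) = [5.6807, 0.0, 6.254, -5.6208]
||prox(x)||_1 = 5.6807 + 0.0 + 6.254 + 5.6208 = 17.5555


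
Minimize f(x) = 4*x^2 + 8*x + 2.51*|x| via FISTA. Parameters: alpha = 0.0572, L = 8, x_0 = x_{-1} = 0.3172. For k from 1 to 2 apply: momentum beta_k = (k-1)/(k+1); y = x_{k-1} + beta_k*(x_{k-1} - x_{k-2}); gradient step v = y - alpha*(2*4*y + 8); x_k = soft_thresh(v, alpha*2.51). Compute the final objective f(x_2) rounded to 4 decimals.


FISTA on f(x) = 4*x^2 + 8*x + 2.51*|x|
L = 8, alpha = 0.0572
Iteration 1: beta = 0.0, y = 0.3172 + 0.0*(0.3172 - 0.3172) = 0.3172
  grad(y) = 10.5376, v = y - alpha*grad = -0.2856
  prox(v) = soft_thresh(-0.2856, 0.1436) = -0.142
Iteration 2: beta = 0.3333, y = -0.142 + 0.3333*(-0.142 - 0.3172) = -0.295
  grad(y) = 5.6397, v = y - alpha*grad = -0.6176
  prox(v) = soft_thresh(-0.6176, 0.1436) = -0.4741
f(x_2) = 4*(-0.4741)^2 + 8*(-0.4741) + 2.51*|-0.4741| = -1.7037


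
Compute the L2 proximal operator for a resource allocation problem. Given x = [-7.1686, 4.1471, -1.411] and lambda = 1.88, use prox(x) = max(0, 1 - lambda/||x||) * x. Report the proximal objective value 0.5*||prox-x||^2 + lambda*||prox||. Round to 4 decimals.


Step 1: Compute ||x||.
||x|| = 8.4011
Step 2: Compute scaling factor.
scale = max(0, 1 - 1.88/8.4011) = 0.7762
Step 3: prox(x) = [-5.5644, 3.2191, -1.0952]
||prox(x)|| = 6.5211
Step 4: Proximal objective.
0.5*||prox-x||^2 = 1.7672
lambda*||prox|| = 12.2597
Total = 14.0268


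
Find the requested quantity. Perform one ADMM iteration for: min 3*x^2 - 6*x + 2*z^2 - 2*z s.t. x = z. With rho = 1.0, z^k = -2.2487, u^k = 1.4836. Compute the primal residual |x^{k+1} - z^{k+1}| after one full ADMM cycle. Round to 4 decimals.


ADMM iteration with rho = 1.0, z^k = -2.2487, u^k = 1.4836
Step 1: x-update.
Minimize 3*x^2 - 6*x + (1.0/2)*(x + 2.2487 + 1.4836)^2
FOC: (2*3 + 1.0)*x = 6 + 1.0*(-2.2487 - 1.4836)
x^{k+1} = 0.324
Step 2: z-update.
Minimize 2*z^2 - 2*z + (1.0/2)*(0.324 - z + 1.4836)^2
FOC: (2*2 + 1.0)*z = 2 + 1.0*(0.324 + 1.4836)
z^{k+1} = 0.7615
Step 3: u-update.
u^{k+1} = 1.4836 + 0.324 - 0.7615 = 1.046
Step 4: Primal residual = |0.324 - 0.7615| = 0.4376


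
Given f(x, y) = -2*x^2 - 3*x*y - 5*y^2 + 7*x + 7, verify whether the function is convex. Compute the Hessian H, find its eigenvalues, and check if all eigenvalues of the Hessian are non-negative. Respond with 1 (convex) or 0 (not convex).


The Hessian of f(x,y) = -2*x^2 - 3*x*y - 5*y^2 + 7*x + 7 is:
H = [[-4, -3], [-3, -10]]
Trace = -4 - 10 = -14
Determinant = -4*-10 - (-3)^2 = 31
Discriminant = (-14)^2 - 4*31 = 72.0
Eigenvalues: lambda_1 = -11.2426, lambda_2 = -2.7574
The function is not convex.

0


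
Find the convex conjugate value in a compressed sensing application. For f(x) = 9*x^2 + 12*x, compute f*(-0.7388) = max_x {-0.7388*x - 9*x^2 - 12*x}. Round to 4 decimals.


f*(y) = sup_x {y*x - a*x^2 - b*x} = sup_x {(y-b)*x - a*x^2}
FOC: (y - b) - 2a*x = 0 => x* = (y - b)/(2a)
x* = (-0.7388 - 12)/(2*9) = -0.7077
f*(-0.7388) = (y-b)^2/(4a) = (-0.7388 - 12)^2/(4*9)
= 162.277/36 = 4.5077


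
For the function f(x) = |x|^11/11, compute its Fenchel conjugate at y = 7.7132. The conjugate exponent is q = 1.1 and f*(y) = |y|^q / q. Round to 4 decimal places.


The conjugate exponent q satisfies 1/p + 1/q = 1.
p = 11, so q = 11/(11 - 1) = 1.1
|y|^q = 7.7132^1.1 = 9.4615
f*(7.7132) = 9.4615 / 1.1 = 8.6013


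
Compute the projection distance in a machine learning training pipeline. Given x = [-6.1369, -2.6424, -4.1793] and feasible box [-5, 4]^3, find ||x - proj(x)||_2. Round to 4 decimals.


Project each component onto [-5, 4].
clip(-6.1369) = -5.0, clip(-2.6424) = -2.6424, clip(-4.1793) = -4.1793
Projection = [-5.0, -2.6424, -4.1793]
Squared diffs: [1.2925, 0.0, 0.0]
Distance = sqrt(1.2925) = 1.1369


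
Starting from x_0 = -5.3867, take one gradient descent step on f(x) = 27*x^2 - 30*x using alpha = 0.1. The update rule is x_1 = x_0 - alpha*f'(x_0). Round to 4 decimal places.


We compute the gradient at x_0 and apply the update.
f'(x) = 54*x - 30
f'(-5.3867) = 54*-5.3867 - 30 = -320.8818
x_1 = -5.3867 - 0.1*-320.8818 = 26.7015


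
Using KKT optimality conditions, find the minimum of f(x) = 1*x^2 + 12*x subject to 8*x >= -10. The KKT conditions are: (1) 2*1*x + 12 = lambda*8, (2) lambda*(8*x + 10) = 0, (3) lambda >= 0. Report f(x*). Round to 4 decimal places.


Step 1: Try lambda = 0 (constraint inactive).
x_unc = -12/(2*1) = -6.0
Check: 8*-6.0 = -48.0 < -10 -- violated!
Step 2: Constraint must be active: 8*x = -10
x* = -10/8 = -1.25
lambda = (2*1*(-1.25) + 12)/8 = 1.1875
Step 3: Compute optimal value.
f(x*) = 1*(-1.25)^2 + 12*(-1.25) = -13.4375


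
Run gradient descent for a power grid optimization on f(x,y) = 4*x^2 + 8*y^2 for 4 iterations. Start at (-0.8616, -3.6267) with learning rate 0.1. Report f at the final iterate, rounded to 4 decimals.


Gradient descent on f(x,y) = 4*x^2 + 8*y^2.
Starting point: (-0.8616, -3.6267), alpha = 0.1
Step 1: grad_x = 2*4*-0.8616 = -6.8928, grad_y = 2*8*-3.6267 = -58.0272
  x_1 = -0.8616 - 0.1*-6.8928 = -0.1723
  y_1 = -3.6267 - 0.1*-58.0272 = 2.176
Step 2: grad_x = 2*4*-0.1723 = -1.3786, grad_y = 2*8*2.176 = 34.8163
  x_2 = -0.1723 - 0.1*-1.3786 = -0.0345
  y_2 = 2.176 - 0.1*34.8163 = -1.3056
Step 3: grad_x = 2*4*-0.0345 = -0.2757, grad_y = 2*8*-1.3056 = -20.8898
  x_3 = -0.0345 - 0.1*-0.2757 = -0.0069
  y_3 = -1.3056 - 0.1*-20.8898 = 0.7834
Step 4: grad_x = 2*4*-0.0069 = -0.0551, grad_y = 2*8*0.7834 = 12.5339
  x_4 = -0.0069 - 0.1*-0.0551 = -0.0014
  y_4 = 0.7834 - 0.1*12.5339 = -0.47
f(-0.0014, -0.47) = 4*(-0.0014)^2 + 8*(-0.47)^2 = 1.7674


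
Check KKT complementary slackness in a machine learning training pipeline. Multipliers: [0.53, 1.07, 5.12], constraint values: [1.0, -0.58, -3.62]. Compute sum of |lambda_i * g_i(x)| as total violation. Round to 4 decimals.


KKT complementary slackness check:
lambda_1 * g_1 = 0.53 * 1.0 = 0.53
lambda_2 * g_2 = 1.07 * -0.58 = -0.6206
lambda_3 * g_3 = 5.12 * -3.62 = -18.5344
Total violation = 0.53 + 0.6206 + 18.5344 = 19.685


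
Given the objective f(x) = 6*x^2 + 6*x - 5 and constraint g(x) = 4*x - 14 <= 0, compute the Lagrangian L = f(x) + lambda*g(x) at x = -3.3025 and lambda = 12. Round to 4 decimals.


Step 1: Evaluate f(x).
f(-3.3025) = 6*(-3.3025)^2 + 6*(-3.3025) - 5 = 40.624
Step 2: Evaluate g(x).
g(-3.3025) = 4*-3.3025 - 14 = -27.21
Step 3: Compute Lagrangian.
L = 40.624 + 12*-27.21 = -285.896


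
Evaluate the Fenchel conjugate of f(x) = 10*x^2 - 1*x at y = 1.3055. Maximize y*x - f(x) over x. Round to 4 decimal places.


f*(y) = sup_x {y*x - a*x^2 - b*x} = sup_x {(y-b)*x - a*x^2}
FOC: (y - b) - 2a*x = 0 => x* = (y - b)/(2a)
x* = (1.3055 + 1)/(2*10) = 0.1153
f*(1.3055) = (y-b)^2/(4a) = (1.3055 + 1)^2/(4*10)
= 5.3153/40 = 0.1329


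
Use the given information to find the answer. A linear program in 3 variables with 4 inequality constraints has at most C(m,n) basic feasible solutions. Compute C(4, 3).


Each vertex corresponds to some choice of n active constraints out of m, so the number of vertices is at most C(m, n) = m! / (n!(m-n)!).
m = 4, n = 3
Numerator: 4 * 3 * 2
Denominator: 3! = 6
C(4, 3) = 4


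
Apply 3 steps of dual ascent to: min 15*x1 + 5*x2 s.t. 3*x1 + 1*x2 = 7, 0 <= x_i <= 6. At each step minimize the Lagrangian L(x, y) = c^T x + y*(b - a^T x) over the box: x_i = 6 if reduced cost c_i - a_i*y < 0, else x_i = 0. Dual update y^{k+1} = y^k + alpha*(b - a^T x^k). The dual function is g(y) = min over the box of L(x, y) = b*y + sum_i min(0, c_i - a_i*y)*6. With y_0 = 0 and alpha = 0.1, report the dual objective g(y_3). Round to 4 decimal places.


Dual ascent for LP: min 15*x1 + 5*x2, 3*x1 + 1*x2 = 7, 0 <= x_i <= 6
Step 1: y^k = 0.0, reduced costs: (15.0, 5.0)
  x^k = (0.0, 0.0), subgradient = b - a^T x = 7.0
  y^{k+1} = 0.0 + 0.1*7.0 = 0.7
Step 2: y^k = 0.7, reduced costs: (12.9, 4.3)
  x^k = (0.0, 0.0), subgradient = b - a^T x = 7.0
  y^{k+1} = 0.7 + 0.1*7.0 = 1.4
Step 3: y^k = 1.4, reduced costs: (10.8, 3.6)
  x^k = (0.0, 0.0), subgradient = b - a^T x = 7.0
  y^{k+1} = 1.4 + 0.1*7.0 = 2.1
Dual objective at y_3 = 2.1: reduced costs (8.7, 2.9), box minimizer x = (0.0, 0.0)
g(y_3) = b*y + (c1 - a1*y)*x1 + (c2 - a2*y)*x2 = 7*2.1 + 8.7*0.0 + 2.9*0.0 = 14.7 + 0.0 + 0.0 = 14.7


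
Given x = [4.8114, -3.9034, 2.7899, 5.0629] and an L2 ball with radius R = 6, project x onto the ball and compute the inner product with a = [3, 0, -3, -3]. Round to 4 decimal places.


Step 1: Compute ||x|| (intermediates to 6 decimals).
||x|| = sqrt(4.8114^2 + (-3.9034)^2 + 2.7899^2 + 5.0629^2) = 8.473641
Step 2: Project.
Since ||x|| > R, scale = R/||x|| = 6/8.473641 = 0.708078, proj(x) = scale * x
proj(x) = [3.406846, -2.763912, 1.975467, 3.584928]
Step 3: Dot product.
a^T * proj(x) = 3*3.406846 + 0*(-2.763912) - 3*1.975467 - 3*3.584928 = -6.4606


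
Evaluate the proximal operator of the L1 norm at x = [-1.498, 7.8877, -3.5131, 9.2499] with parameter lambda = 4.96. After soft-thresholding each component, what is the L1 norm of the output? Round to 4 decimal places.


Soft-thresholding with lambda = 4.96:
prox(-1.498) = sign(-1.498)*max(|-1.498| - 4.96, 0) = 0.0
prox(7.8877) = sign(7.8877)*max(|7.8877| - 4.96, 0) = 2.9277
prox(-3.5131) = sign(-3.5131)*max(|-3.5131| - 4.96, 0) = 0.0
prox(9.2499) = sign(9.2499)*max(|9.2499| - 4.96, 0) = 4.2899
prox(x) = [0.0, 2.9277, 0.0, 4.2899]
||prox(x)||_1 = 0.0 + 2.9277 + 0.0 + 4.2899 = 7.2176


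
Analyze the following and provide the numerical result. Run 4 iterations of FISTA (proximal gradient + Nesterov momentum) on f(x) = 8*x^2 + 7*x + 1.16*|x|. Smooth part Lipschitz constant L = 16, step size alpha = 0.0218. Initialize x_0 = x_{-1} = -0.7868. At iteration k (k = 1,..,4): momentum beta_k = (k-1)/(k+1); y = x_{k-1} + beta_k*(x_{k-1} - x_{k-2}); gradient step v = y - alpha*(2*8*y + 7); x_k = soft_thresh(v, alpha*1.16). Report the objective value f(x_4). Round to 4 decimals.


FISTA on f(x) = 8*x^2 + 7*x + 1.16*|x|
L = 16, alpha = 0.0218
Iteration 1: beta = 0.0, y = -0.7868 + 0.0*(-0.7868 + 0.7868) = -0.7868
  grad(y) = -5.5888, v = y - alpha*grad = -0.665
  prox(v) = soft_thresh(-0.665, 0.0253) = -0.6397
Iteration 2: beta = 0.3333, y = -0.6397 + 0.3333*(-0.6397 + 0.7868) = -0.5906
  grad(y) = -2.4502, v = y - alpha*grad = -0.5372
  prox(v) = soft_thresh(-0.5372, 0.0253) = -0.5119
Iteration 3: beta = 0.5, y = -0.5119 + 0.5*(-0.5119 + 0.6397) = -0.4481
  grad(y) = -0.169, v = y - alpha*grad = -0.4444
  prox(v) = soft_thresh(-0.4444, 0.0253) = -0.4191
Iteration 4: beta = 0.6, y = -0.4191 + 0.6*(-0.4191 + 0.5119) = -0.3634
  grad(y) = 1.1859, v = y - alpha*grad = -0.3892
  prox(v) = soft_thresh(-0.3892, 0.0253) = -0.3639
f(x_4) = 8*(-0.3639)^2 + 7*(-0.3639) + 1.16*|-0.3639| = -1.0658


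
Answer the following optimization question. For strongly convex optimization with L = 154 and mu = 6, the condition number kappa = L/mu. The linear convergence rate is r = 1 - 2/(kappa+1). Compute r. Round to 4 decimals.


Step 1: Compute the condition number.
kappa = L/mu = 154/6 = 25.6667
Step 2: Compute the convergence rate.
r = 1 - 2/(kappa + 1) = 1 - 2*mu/(L + mu) = (L - mu)/(L + mu) = 148/160 = 0.925


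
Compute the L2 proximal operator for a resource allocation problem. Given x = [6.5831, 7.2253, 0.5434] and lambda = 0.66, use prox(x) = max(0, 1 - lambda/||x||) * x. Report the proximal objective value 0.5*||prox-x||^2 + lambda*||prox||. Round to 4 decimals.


Step 1: Compute ||x||.
||x|| = 9.7897
Step 2: Compute scaling factor.
scale = max(0, 1 - 0.66/9.7897) = 0.9326
Step 3: prox(x) = [6.1393, 6.7382, 0.5068]
||prox(x)|| = 9.1297
Step 4: Proximal objective.
0.5*||prox-x||^2 = 0.2178
lambda*||prox|| = 6.0256
Total = 6.2434


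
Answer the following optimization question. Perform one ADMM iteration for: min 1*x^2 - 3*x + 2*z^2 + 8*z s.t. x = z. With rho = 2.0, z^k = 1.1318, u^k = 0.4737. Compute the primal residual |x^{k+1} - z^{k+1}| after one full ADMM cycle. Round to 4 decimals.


ADMM iteration with rho = 2.0, z^k = 1.1318, u^k = 0.4737
Step 1: x-update.
Minimize 1*x^2 - 3*x + (2.0/2)*(x - 1.1318 + 0.4737)^2
FOC: (2*1 + 2.0)*x = 3 + 2.0*(1.1318 - 0.4737)
x^{k+1} = 1.0791
Step 2: z-update.
Minimize 2*z^2 + 8*z + (2.0/2)*(1.0791 - z + 0.4737)^2
FOC: (2*2 + 2.0)*z = -8 + 2.0*(1.0791 + 0.4737)
z^{k+1} = -0.8158
Step 3: u-update.
u^{k+1} = 0.4737 + 1.0791 + 0.8158 = 2.3685
Step 4: Primal residual = |1.0791 + 0.8158| = 1.8948


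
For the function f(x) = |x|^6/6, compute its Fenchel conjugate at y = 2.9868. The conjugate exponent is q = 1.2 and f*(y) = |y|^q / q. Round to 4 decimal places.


The conjugate exponent q satisfies 1/p + 1/q = 1.
p = 6, so q = 6/(6 - 1) = 1.2
|y|^q = 2.9868^1.2 = 3.7175
f*(2.9868) = 3.7175 / 1.2 = 3.0979


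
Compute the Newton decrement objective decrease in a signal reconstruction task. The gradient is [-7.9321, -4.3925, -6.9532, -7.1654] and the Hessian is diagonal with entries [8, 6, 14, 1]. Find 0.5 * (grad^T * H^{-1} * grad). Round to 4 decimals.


Step 1: H is diagonal, so H^(-1) * g = [-0.9915, -0.7321, -0.4967, -7.1654].
Step 2: g^T H^(-1) g = sum_i g_i^2 / H_ii
  = (-7.9321)^2/8 + (-4.3925)^2/6 + (-6.9532)^2/14 + (-7.1654)^2/1
  = 7.8648 + 3.2157 + 3.4534 + 51.343 = 65.8768
Step 3: Objective decrease = 0.5 * g^T H^(-1) g = 32.9384


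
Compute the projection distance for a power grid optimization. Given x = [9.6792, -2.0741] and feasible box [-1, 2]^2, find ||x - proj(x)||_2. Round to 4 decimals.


Project each component onto [-1, 2].
clip(9.6792) = 2.0, clip(-2.0741) = -1.0
Projection = [2.0, -1.0]
Squared diffs: [58.9701, 1.1537]
Distance = sqrt(60.1238) = 7.754


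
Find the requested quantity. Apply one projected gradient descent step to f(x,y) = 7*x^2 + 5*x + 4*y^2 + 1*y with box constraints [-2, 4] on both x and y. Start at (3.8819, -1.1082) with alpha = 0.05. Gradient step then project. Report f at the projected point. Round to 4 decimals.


Step 1: Compute gradient at (3.8819, -1.1082).
grad_x = 2*7*3.8819 + 5 = 59.3466
grad_y = 2*4*-1.1082 + 1 = -7.8656
Step 2: Gradient step.
x_raw = 3.8819 - 0.05*59.3466 = 0.9146
y_raw = -1.1082 - 0.05*-7.8656 = -0.7149
Step 3: Project onto [-2, 4].
x_proj = clip(0.9146) = 0.9146
y_proj = clip(-0.7149) = -0.7149
Step 4: Evaluate f.
f(0.9146, -0.7149) = 11.7574


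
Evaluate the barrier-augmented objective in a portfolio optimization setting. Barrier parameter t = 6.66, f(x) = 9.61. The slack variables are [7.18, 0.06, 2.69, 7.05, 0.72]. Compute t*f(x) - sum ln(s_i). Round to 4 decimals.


Step 1: Compute log-barrier.
ln values: [1.9713, -2.8134, 0.9895, 1.953, -0.3285]
phi = -(1.9713 - 2.8134 + 0.9895 + 1.953 - 0.3285) = -1.772
Step 2: Compute augmented objective.
t*f(x) = 6.66*9.61 = 64.0026
Total = 64.0026 - 1.772 = 62.2306
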